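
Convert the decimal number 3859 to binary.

Using repeated division by 2:
3859 ÷ 2 = 1929 remainder 1
1929 ÷ 2 = 964 remainder 1
964 ÷ 2 = 482 remainder 0
482 ÷ 2 = 241 remainder 0
241 ÷ 2 = 120 remainder 1
120 ÷ 2 = 60 remainder 0
60 ÷ 2 = 30 remainder 0
30 ÷ 2 = 15 remainder 0
15 ÷ 2 = 7 remainder 1
7 ÷ 2 = 3 remainder 1
3 ÷ 2 = 1 remainder 1
1 ÷ 2 = 0 remainder 1
Reading remainders bottom to top: 111100010011



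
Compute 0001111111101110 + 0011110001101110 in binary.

Add column by column from the right: bit + bit + carry-in; write the sum mod 2, carry 1 when the sum is 2 or 3.
carry:  0111111111011100
        0001111111101110
+       0011110001101110
------------------------
       00101110001011100
(the carry out of the leftmost column, 0, becomes the leading bit)
Decimal check:
  0001111111101110 = 4096 + 2048 + 1024 + 512 + 256 + 128 + 64 + 32 + 8 + 4 + 2 = 8174
  0011110001101110 = 8192 + 4096 + 2048 + 1024 + 64 + 32 + 8 + 4 + 2 = 15470
  8174 + 15470 = 23644, and 00101110001011100 = 16384 + 4096 + 2048 + 1024 + 64 + 16 + 8 + 4 = 23644 ✓



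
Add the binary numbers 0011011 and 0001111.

Add column by column from the right: bit + bit + carry-in; write the sum mod 2, carry 1 when the sum is 2 or 3.
carry:  0111110
        0011011
+       0001111
---------------
       00101010
(the carry out of the leftmost column, 0, becomes the leading bit)
Decimal check:
  0011011 = 16 + 8 + 2 + 1 = 27
  0001111 = 8 + 4 + 2 + 1 = 15
  27 + 15 = 42, and 00101010 = 32 + 8 + 2 = 42 ✓



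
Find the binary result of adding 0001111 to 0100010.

Add column by column from the right: bit + bit + carry-in; write the sum mod 2, carry 1 when the sum is 2 or 3.
carry:  0011100
        0001111
+       0100010
---------------
       00110001
(the carry out of the leftmost column, 0, becomes the leading bit)
Decimal check:
  0001111 = 8 + 4 + 2 + 1 = 15
  0100010 = 32 + 2 = 34
  15 + 34 = 49, and 00110001 = 32 + 16 + 1 = 49 ✓



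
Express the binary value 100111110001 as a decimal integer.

Sum of powers of 2 for each 1-bit:
2^0 + 2^4 + 2^5 + 2^6 + 2^7 + 2^8 + 2^11
= 1 + 16 + 32 + 64 + 128 + 256 + 2048
= 2545



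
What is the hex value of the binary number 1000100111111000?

Group into 4-bit nibbles from right:
  1000 = 8
  1001 = 9
  1111 = F
  1000 = 8
Result: 89F8



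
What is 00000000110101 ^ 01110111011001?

XOR: 1 when bits differ
  00000000110101
^ 01110111011001
----------------
  01110111101100
Decimal: 53 ^ 7641 = 7660



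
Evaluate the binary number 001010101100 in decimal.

Sum of powers of 2 for each 1-bit:
2^2 + 2^3 + 2^5 + 2^7 + 2^9
= 4 + 8 + 32 + 128 + 512
= 684



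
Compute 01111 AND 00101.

AND: 1 only when both bits are 1
  01111
& 00101
-------
  00101
Decimal: 15 & 5 = 5



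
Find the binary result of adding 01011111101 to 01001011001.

Add column by column from the right: bit + bit + carry-in; write the sum mod 2, carry 1 when the sum is 2 or 3.
carry:  10111110010
        01011111101
+       01001011001
-------------------
       010101010110
(the carry out of the leftmost column, 0, becomes the leading bit)
Decimal check:
  01011111101 = 512 + 128 + 64 + 32 + 16 + 8 + 4 + 1 = 765
  01001011001 = 512 + 64 + 16 + 8 + 1 = 601
  765 + 601 = 1366, and 010101010110 = 1024 + 256 + 64 + 16 + 4 + 2 = 1366 ✓



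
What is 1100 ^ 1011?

XOR: 1 when bits differ
  1100
^ 1011
------
  0111
Decimal: 12 ^ 11 = 7



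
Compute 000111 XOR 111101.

XOR: 1 when bits differ
  000111
^ 111101
--------
  111010
Decimal: 7 ^ 61 = 58



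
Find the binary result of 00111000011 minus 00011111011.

Method 1 - Direct subtraction (column by column from the right: bit − bit − borrow-in; if negative, add 2 and borrow 1 from the next column):
borrow: 00111110000
        00111000011
-       00011111011
-------------------
        00011001000

Method 2 - Add two's complement:
Two's complement of 00011111011: invert → 11100000100, add 1 → 11100000101
  00111000011
+ 11100000101
-------------
 100011001000  (end carry out of the top bit = 1)
Discarding the end carry: 00011001000
Decimal check:
  00111000011 = 256 + 128 + 64 + 2 + 1 = 451
  00011111011 = 128 + 64 + 32 + 16 + 8 + 2 + 1 = 251
  451 - 251 = 200, and 00011001000 = 128 + 64 + 8 = 200 ✓



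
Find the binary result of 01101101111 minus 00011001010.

Method 1 - Direct subtraction (column by column from the right: bit − bit − borrow-in; if negative, add 2 and borrow 1 from the next column):
borrow: 00100000000
        01101101111
-       00011001010
-------------------
        01010100101

Method 2 - Add two's complement:
Two's complement of 00011001010: invert → 11100110101, add 1 → 11100110110
  01101101111
+ 11100110110
-------------
 101010100101  (end carry out of the top bit = 1)
Discarding the end carry: 01010100101
Decimal check:
  01101101111 = 512 + 256 + 64 + 32 + 8 + 4 + 2 + 1 = 879
  00011001010 = 128 + 64 + 8 + 2 = 202
  879 - 202 = 677, and 01010100101 = 512 + 128 + 32 + 4 + 1 = 677 ✓



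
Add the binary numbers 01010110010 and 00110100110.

Add column by column from the right: bit + bit + carry-in; write the sum mod 2, carry 1 when the sum is 2 or 3.
carry:  11101001100
        01010110010
+       00110100110
-------------------
       010001011000
(the carry out of the leftmost column, 0, becomes the leading bit)
Decimal check:
  01010110010 = 512 + 128 + 32 + 16 + 2 = 690
  00110100110 = 256 + 128 + 32 + 4 + 2 = 422
  690 + 422 = 1112, and 010001011000 = 1024 + 64 + 16 + 8 = 1112 ✓



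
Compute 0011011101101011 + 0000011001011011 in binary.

Add column by column from the right: bit + bit + carry-in; write the sum mod 2, carry 1 when the sum is 2 or 3.
carry:  0000110011110110
        0011011101101011
+       0000011001011011
------------------------
       00011110111000110
(the carry out of the leftmost column, 0, becomes the leading bit)
Decimal check:
  0011011101101011 = 8192 + 4096 + 1024 + 512 + 256 + 64 + 32 + 8 + 2 + 1 = 14187
  0000011001011011 = 1024 + 512 + 64 + 16 + 8 + 2 + 1 = 1627
  14187 + 1627 = 15814, and 00011110111000110 = 8192 + 4096 + 2048 + 1024 + 256 + 128 + 64 + 4 + 2 = 15814 ✓



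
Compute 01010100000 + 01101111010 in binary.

Add column by column from the right: bit + bit + carry-in; write the sum mod 2, carry 1 when the sum is 2 or 3.
carry:  11111000000
        01010100000
+       01101111010
-------------------
       011000011010
(the carry out of the leftmost column, 0, becomes the leading bit)
Decimal check:
  01010100000 = 512 + 128 + 32 = 672
  01101111010 = 512 + 256 + 64 + 32 + 16 + 8 + 2 = 890
  672 + 890 = 1562, and 011000011010 = 1024 + 512 + 16 + 8 + 2 = 1562 ✓



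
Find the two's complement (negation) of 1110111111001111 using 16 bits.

Original (sign bit 1, negative): 1110111111001111
Step 1 - Invert all bits: 0001000000110000
Step 2 - Add 1: 0001000000110001
Verification: 1110111111001111 + 0001000000110001 = 10000000000000000; discarding the end carry (carry out of the top bit) leaves the 16-bit value 0000000000000000, as required for x + (-x)



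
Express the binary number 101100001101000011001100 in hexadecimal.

Group into 4-bit nibbles from right:
  1011 = B
  0000 = 0
  1101 = D
  0000 = 0
  1100 = C
  1100 = C
Result: B0D0CC



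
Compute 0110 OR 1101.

OR: 1 when either bit is 1
  0110
| 1101
------
  1111
Decimal: 6 | 13 = 15



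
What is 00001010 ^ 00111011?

XOR: 1 when bits differ
  00001010
^ 00111011
----------
  00110001
Decimal: 10 ^ 59 = 49



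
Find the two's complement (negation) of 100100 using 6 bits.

Original (sign bit 1, negative): 100100
Step 1 - Invert all bits: 011011
Step 2 - Add 1: 011100
Verification: 100100 + 011100 = 1000000; discarding the end carry (carry out of the top bit) leaves the 6-bit value 000000, as required for x + (-x)



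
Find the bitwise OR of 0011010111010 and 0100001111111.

OR: 1 when either bit is 1
  0011010111010
| 0100001111111
---------------
  0111011111111
Decimal: 1722 | 2175 = 3839



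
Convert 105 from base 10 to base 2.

Using repeated division by 2:
105 ÷ 2 = 52 remainder 1
52 ÷ 2 = 26 remainder 0
26 ÷ 2 = 13 remainder 0
13 ÷ 2 = 6 remainder 1
6 ÷ 2 = 3 remainder 0
3 ÷ 2 = 1 remainder 1
1 ÷ 2 = 0 remainder 1
Reading remainders bottom to top: 1101001



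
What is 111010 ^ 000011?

XOR: 1 when bits differ
  111010
^ 000011
--------
  111001
Decimal: 58 ^ 3 = 57



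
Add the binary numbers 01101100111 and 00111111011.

Add column by column from the right: bit + bit + carry-in; write the sum mod 2, carry 1 when the sum is 2 or 3.
carry:  11111111110
        01101100111
+       00111111011
-------------------
       010101100010
(the carry out of the leftmost column, 0, becomes the leading bit)
Decimal check:
  01101100111 = 512 + 256 + 64 + 32 + 4 + 2 + 1 = 871
  00111111011 = 256 + 128 + 64 + 32 + 16 + 8 + 2 + 1 = 507
  871 + 507 = 1378, and 010101100010 = 1024 + 256 + 64 + 32 + 2 = 1378 ✓



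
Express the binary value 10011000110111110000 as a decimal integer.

Sum of powers of 2 for each 1-bit:
2^4 + 2^5 + 2^6 + 2^7 + 2^8 + 2^10 + 2^11 + 2^15 + 2^16 + 2^19
= 16 + 32 + 64 + 128 + 256 + 1024 + 2048 + 32768 + 65536 + 524288
= 626160



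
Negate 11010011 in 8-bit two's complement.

Original (sign bit 1, negative): 11010011
Step 1 - Invert all bits: 00101100
Step 2 - Add 1: 00101101
Verification: 11010011 + 00101101 = 100000000; discarding the end carry (carry out of the top bit) leaves the 8-bit value 00000000, as required for x + (-x)



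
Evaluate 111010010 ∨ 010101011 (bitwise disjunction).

OR: 1 when either bit is 1
  111010010
| 010101011
-----------
  111111011
Decimal: 466 | 171 = 507



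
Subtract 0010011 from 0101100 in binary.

Method 1 - Direct subtraction (column by column from the right: bit − bit − borrow-in; if negative, add 2 and borrow 1 from the next column):
borrow: 0100110
        0101100
-       0010011
---------------
        0011001

Method 2 - Add two's complement:
Two's complement of 0010011: invert → 1101100, add 1 → 1101101
  0101100
+ 1101101
---------
 10011001  (end carry out of the top bit = 1)
Discarding the end carry: 0011001
Decimal check:
  0101100 = 32 + 8 + 4 = 44
  0010011 = 16 + 2 + 1 = 19
  44 - 19 = 25, and 0011001 = 16 + 8 + 1 = 25 ✓



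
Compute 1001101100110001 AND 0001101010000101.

AND: 1 only when both bits are 1
  1001101100110001
& 0001101010000101
------------------
  0001101000000001
Decimal: 39729 & 6789 = 6657



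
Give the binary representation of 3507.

Using repeated division by 2:
3507 ÷ 2 = 1753 remainder 1
1753 ÷ 2 = 876 remainder 1
876 ÷ 2 = 438 remainder 0
438 ÷ 2 = 219 remainder 0
219 ÷ 2 = 109 remainder 1
109 ÷ 2 = 54 remainder 1
54 ÷ 2 = 27 remainder 0
27 ÷ 2 = 13 remainder 1
13 ÷ 2 = 6 remainder 1
6 ÷ 2 = 3 remainder 0
3 ÷ 2 = 1 remainder 1
1 ÷ 2 = 0 remainder 1
Reading remainders bottom to top: 110110110011



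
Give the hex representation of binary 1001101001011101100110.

Group into 4-bit nibbles from right:
  0010 = 2
  0110 = 6
  1001 = 9
  0111 = 7
  0110 = 6
  0110 = 6
Result: 269766



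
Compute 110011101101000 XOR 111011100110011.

XOR: 1 when bits differ
  110011101101000
^ 111011100110011
-----------------
  001000001011011
Decimal: 26472 ^ 30515 = 4187



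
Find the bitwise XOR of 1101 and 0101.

XOR: 1 when bits differ
  1101
^ 0101
------
  1000
Decimal: 13 ^ 5 = 8



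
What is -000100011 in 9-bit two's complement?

Original: 000100011
Step 1 - Invert all bits: 111011100
Step 2 - Add 1: 111011101
Verification: 000100011 + 111011101 = 1000000000; discarding the end carry (carry out of the top bit) leaves the 9-bit value 000000000, as required for x + (-x)



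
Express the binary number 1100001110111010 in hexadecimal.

Group into 4-bit nibbles from right:
  1100 = C
  0011 = 3
  1011 = B
  1010 = A
Result: C3BA



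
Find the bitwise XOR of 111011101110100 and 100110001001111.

XOR: 1 when bits differ
  111011101110100
^ 100110001001111
-----------------
  011101100111011
Decimal: 30580 ^ 19535 = 15163



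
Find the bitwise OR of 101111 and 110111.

OR: 1 when either bit is 1
  101111
| 110111
--------
  111111
Decimal: 47 | 55 = 63



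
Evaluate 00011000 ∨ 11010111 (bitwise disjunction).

OR: 1 when either bit is 1
  00011000
| 11010111
----------
  11011111
Decimal: 24 | 215 = 223



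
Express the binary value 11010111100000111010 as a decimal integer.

Sum of powers of 2 for each 1-bit:
2^1 + 2^3 + 2^4 + 2^5 + 2^11 + 2^12 + 2^13 + 2^14 + 2^16 + 2^18 + 2^19
= 2 + 8 + 16 + 32 + 2048 + 4096 + 8192 + 16384 + 65536 + 262144 + 524288
= 882746



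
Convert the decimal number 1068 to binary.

Using repeated division by 2:
1068 ÷ 2 = 534 remainder 0
534 ÷ 2 = 267 remainder 0
267 ÷ 2 = 133 remainder 1
133 ÷ 2 = 66 remainder 1
66 ÷ 2 = 33 remainder 0
33 ÷ 2 = 16 remainder 1
16 ÷ 2 = 8 remainder 0
8 ÷ 2 = 4 remainder 0
4 ÷ 2 = 2 remainder 0
2 ÷ 2 = 1 remainder 0
1 ÷ 2 = 0 remainder 1
Reading remainders bottom to top: 10000101100



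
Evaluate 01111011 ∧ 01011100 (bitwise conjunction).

AND: 1 only when both bits are 1
  01111011
& 01011100
----------
  01011000
Decimal: 123 & 92 = 88



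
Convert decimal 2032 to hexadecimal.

Using repeated division by 16 (digits 10–15 are A–F):
2032 ÷ 16 = 127 remainder 0
127 ÷ 16 = 7 remainder 15 (F)
7 ÷ 16 = 0 remainder 7
Reading remainders bottom to top: 7F0



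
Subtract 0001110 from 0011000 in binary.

Method 1 - Direct subtraction (column by column from the right: bit − bit − borrow-in; if negative, add 2 and borrow 1 from the next column):
borrow: 0011100
        0011000
-       0001110
---------------
        0001010

Method 2 - Add two's complement:
Two's complement of 0001110: invert → 1110001, add 1 → 1110010
  0011000
+ 1110010
---------
 10001010  (end carry out of the top bit = 1)
Discarding the end carry: 0001010
Decimal check:
  0011000 = 16 + 8 = 24
  0001110 = 8 + 4 + 2 = 14
  24 - 14 = 10, and 0001010 = 8 + 2 = 10 ✓



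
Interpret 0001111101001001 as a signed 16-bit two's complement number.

Binary: 0001111101001001
Sign bit: 0 (non-negative)
Read directly as an unsigned value:
0001111101001001 = 4096 + 2048 + 1024 + 512 + 256 + 64 + 8 + 1 = 8009
Value: 8009



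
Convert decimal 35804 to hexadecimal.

Using repeated division by 16 (digits 10–15 are A–F):
35804 ÷ 16 = 2237 remainder 12 (C)
2237 ÷ 16 = 139 remainder 13 (D)
139 ÷ 16 = 8 remainder 11 (B)
8 ÷ 16 = 0 remainder 8
Reading remainders bottom to top: 8BDC



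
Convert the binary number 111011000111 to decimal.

Sum of powers of 2 for each 1-bit:
2^0 + 2^1 + 2^2 + 2^6 + 2^7 + 2^9 + 2^10 + 2^11
= 1 + 2 + 4 + 64 + 128 + 512 + 1024 + 2048
= 3783



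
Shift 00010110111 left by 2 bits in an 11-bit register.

Original: 00010110111 (decimal 183)
Shift left by 2 positions
Append 2 zeros on the right
Result: 01011011100 (decimal 732)
Equivalent: 183 << 2 = 183 × 2^2 = 732



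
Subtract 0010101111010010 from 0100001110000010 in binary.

Method 1 - Direct subtraction (column by column from the right: bit − bit − borrow-in; if negative, add 2 and borrow 1 from the next column):
borrow: 0111111111100000
        0100001110000010
-       0010101111010010
------------------------
        0001011110110000

Method 2 - Add two's complement:
Two's complement of 0010101111010010: invert → 1101010000101101, add 1 → 1101010000101110
  0100001110000010
+ 1101010000101110
------------------
 10001011110110000  (end carry out of the top bit = 1)
Discarding the end carry: 0001011110110000
Decimal check:
  0100001110000010 = 16384 + 512 + 256 + 128 + 2 = 17282
  0010101111010010 = 8192 + 2048 + 512 + 256 + 128 + 64 + 16 + 2 = 11218
  17282 - 11218 = 6064, and 0001011110110000 = 4096 + 1024 + 512 + 256 + 128 + 32 + 16 = 6064 ✓



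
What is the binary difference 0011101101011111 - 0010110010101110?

Method 1 - Direct subtraction (column by column from the right: bit − bit − borrow-in; if negative, add 2 and borrow 1 from the next column):
borrow: 0001100101000000
        0011101101011111
-       0010110010101110
------------------------
        0000111010110001

Method 2 - Add two's complement:
Two's complement of 0010110010101110: invert → 1101001101010001, add 1 → 1101001101010010
  0011101101011111
+ 1101001101010010
------------------
 10000111010110001  (end carry out of the top bit = 1)
Discarding the end carry: 0000111010110001
Decimal check:
  0011101101011111 = 8192 + 4096 + 2048 + 512 + 256 + 64 + 16 + 8 + 4 + 2 + 1 = 15199
  0010110010101110 = 8192 + 2048 + 1024 + 128 + 32 + 8 + 4 + 2 = 11438
  15199 - 11438 = 3761, and 0000111010110001 = 2048 + 1024 + 512 + 128 + 32 + 16 + 1 = 3761 ✓



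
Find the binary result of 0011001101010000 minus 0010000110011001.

Method 1 - Direct subtraction (column by column from the right: bit − bit − borrow-in; if negative, add 2 and borrow 1 from the next column):
borrow: 0000001101111110
        0011001101010000
-       0010000110011001
------------------------
        0001000110110111

Method 2 - Add two's complement:
Two's complement of 0010000110011001: invert → 1101111001100110, add 1 → 1101111001100111
  0011001101010000
+ 1101111001100111
------------------
 10001000110110111  (end carry out of the top bit = 1)
Discarding the end carry: 0001000110110111
Decimal check:
  0011001101010000 = 8192 + 4096 + 512 + 256 + 64 + 16 = 13136
  0010000110011001 = 8192 + 256 + 128 + 16 + 8 + 1 = 8601
  13136 - 8601 = 4535, and 0001000110110111 = 4096 + 256 + 128 + 32 + 16 + 4 + 2 + 1 = 4535 ✓



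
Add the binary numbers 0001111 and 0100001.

Add column by column from the right: bit + bit + carry-in; write the sum mod 2, carry 1 when the sum is 2 or 3.
carry:  0011110
        0001111
+       0100001
---------------
       00110000
(the carry out of the leftmost column, 0, becomes the leading bit)
Decimal check:
  0001111 = 8 + 4 + 2 + 1 = 15
  0100001 = 32 + 1 = 33
  15 + 33 = 48, and 00110000 = 32 + 16 = 48 ✓



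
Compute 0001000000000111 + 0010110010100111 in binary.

Add column by column from the right: bit + bit + carry-in; write the sum mod 2, carry 1 when the sum is 2 or 3.
carry:  0000000000001110
        0001000000000111
+       0010110010100111
------------------------
       00011110010101110
(the carry out of the leftmost column, 0, becomes the leading bit)
Decimal check:
  0001000000000111 = 4096 + 4 + 2 + 1 = 4103
  0010110010100111 = 8192 + 2048 + 1024 + 128 + 32 + 4 + 2 + 1 = 11431
  4103 + 11431 = 15534, and 00011110010101110 = 8192 + 4096 + 2048 + 1024 + 128 + 32 + 8 + 4 + 2 = 15534 ✓



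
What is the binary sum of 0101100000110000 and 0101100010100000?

Add column by column from the right: bit + bit + carry-in; write the sum mod 2, carry 1 when the sum is 2 or 3.
carry:  1011000001000000
        0101100000110000
+       0101100010100000
------------------------
       01011000011010000
(the carry out of the leftmost column, 0, becomes the leading bit)
Decimal check:
  0101100000110000 = 16384 + 4096 + 2048 + 32 + 16 = 22576
  0101100010100000 = 16384 + 4096 + 2048 + 128 + 32 = 22688
  22576 + 22688 = 45264, and 01011000011010000 = 32768 + 8192 + 4096 + 128 + 64 + 16 = 45264 ✓



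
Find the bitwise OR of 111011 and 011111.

OR: 1 when either bit is 1
  111011
| 011111
--------
  111111
Decimal: 59 | 31 = 63



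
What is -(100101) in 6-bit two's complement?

Original (sign bit 1, negative): 100101
Step 1 - Invert all bits: 011010
Step 2 - Add 1: 011011
Verification: 100101 + 011011 = 1000000; discarding the end carry (carry out of the top bit) leaves the 6-bit value 000000, as required for x + (-x)



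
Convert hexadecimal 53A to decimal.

Expand by place value (powers of 16):
Digit values: A = 10
53A = 5 × 16^2 + 3 × 16^1 + 10 × 16^0
= 5 × 256 + 3 × 16 + 10 × 1
= 1280 + 48 + 10
= 1338



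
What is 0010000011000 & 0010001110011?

AND: 1 only when both bits are 1
  0010000011000
& 0010001110011
---------------
  0010000010000
Decimal: 1048 & 1139 = 1040



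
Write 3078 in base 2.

Using repeated division by 2:
3078 ÷ 2 = 1539 remainder 0
1539 ÷ 2 = 769 remainder 1
769 ÷ 2 = 384 remainder 1
384 ÷ 2 = 192 remainder 0
192 ÷ 2 = 96 remainder 0
96 ÷ 2 = 48 remainder 0
48 ÷ 2 = 24 remainder 0
24 ÷ 2 = 12 remainder 0
12 ÷ 2 = 6 remainder 0
6 ÷ 2 = 3 remainder 0
3 ÷ 2 = 1 remainder 1
1 ÷ 2 = 0 remainder 1
Reading remainders bottom to top: 110000000110



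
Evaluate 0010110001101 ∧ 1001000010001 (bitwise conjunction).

AND: 1 only when both bits are 1
  0010110001101
& 1001000010001
---------------
  0000000000001
Decimal: 1421 & 4625 = 1



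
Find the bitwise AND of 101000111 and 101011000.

AND: 1 only when both bits are 1
  101000111
& 101011000
-----------
  101000000
Decimal: 327 & 344 = 320



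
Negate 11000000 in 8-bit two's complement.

Original (sign bit 1, negative): 11000000
Step 1 - Invert all bits: 00111111
Step 2 - Add 1: 01000000
Verification: 11000000 + 01000000 = 100000000; discarding the end carry (carry out of the top bit) leaves the 8-bit value 00000000, as required for x + (-x)



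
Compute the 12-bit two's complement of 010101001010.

Original: 010101001010
Step 1 - Invert all bits: 101010110101
Step 2 - Add 1: 101010110110
Verification: 010101001010 + 101010110110 = 1000000000000; discarding the end carry (carry out of the top bit) leaves the 12-bit value 000000000000, as required for x + (-x)



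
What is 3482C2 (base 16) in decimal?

Expand by place value (powers of 16):
Digit values: C = 12
3482C2 = 3 × 16^5 + 4 × 16^4 + 8 × 16^3 + 2 × 16^2 + 12 × 16^1 + 2 × 16^0
= 3 × 1048576 + 4 × 65536 + 8 × 4096 + 2 × 256 + 12 × 16 + 2 × 1
= 3145728 + 262144 + 32768 + 512 + 192 + 2
= 3441346



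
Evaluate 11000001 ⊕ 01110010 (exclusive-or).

XOR: 1 when bits differ
  11000001
^ 01110010
----------
  10110011
Decimal: 193 ^ 114 = 179



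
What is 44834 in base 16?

Using repeated division by 16 (digits 10–15 are A–F):
44834 ÷ 16 = 2802 remainder 2
2802 ÷ 16 = 175 remainder 2
175 ÷ 16 = 10 remainder 15 (F)
10 ÷ 16 = 0 remainder 10 (A)
Reading remainders bottom to top: AF22



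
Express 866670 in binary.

Using repeated division by 2:
866670 ÷ 2 = 433335 remainder 0
433335 ÷ 2 = 216667 remainder 1
216667 ÷ 2 = 108333 remainder 1
108333 ÷ 2 = 54166 remainder 1
54166 ÷ 2 = 27083 remainder 0
27083 ÷ 2 = 13541 remainder 1
13541 ÷ 2 = 6770 remainder 1
6770 ÷ 2 = 3385 remainder 0
3385 ÷ 2 = 1692 remainder 1
1692 ÷ 2 = 846 remainder 0
846 ÷ 2 = 423 remainder 0
423 ÷ 2 = 211 remainder 1
211 ÷ 2 = 105 remainder 1
105 ÷ 2 = 52 remainder 1
52 ÷ 2 = 26 remainder 0
26 ÷ 2 = 13 remainder 0
13 ÷ 2 = 6 remainder 1
6 ÷ 2 = 3 remainder 0
3 ÷ 2 = 1 remainder 1
1 ÷ 2 = 0 remainder 1
Reading remainders bottom to top: 11010011100101101110



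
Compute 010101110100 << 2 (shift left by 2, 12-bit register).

Original: 010101110100 (decimal 1396)
Shift left by 2 positions
Append 2 zeros on the right and drop the 2 high bits that overflow the 12-bit width
Result: 010111010000 (decimal 1488)
Equivalent: 1396 << 2 = 1396 × 2^2 = 5584, truncated to 12 bits = 1488



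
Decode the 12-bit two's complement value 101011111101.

Binary: 101011111101
Sign bit: 1 (negative)
Invert: 010100000010
Add 1:  010100000011
Magnitude: 010100000011 = 1024 + 256 + 2 + 1 = 1283
Value: -1283



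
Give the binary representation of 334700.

Using repeated division by 2:
334700 ÷ 2 = 167350 remainder 0
167350 ÷ 2 = 83675 remainder 0
83675 ÷ 2 = 41837 remainder 1
41837 ÷ 2 = 20918 remainder 1
20918 ÷ 2 = 10459 remainder 0
10459 ÷ 2 = 5229 remainder 1
5229 ÷ 2 = 2614 remainder 1
2614 ÷ 2 = 1307 remainder 0
1307 ÷ 2 = 653 remainder 1
653 ÷ 2 = 326 remainder 1
326 ÷ 2 = 163 remainder 0
163 ÷ 2 = 81 remainder 1
81 ÷ 2 = 40 remainder 1
40 ÷ 2 = 20 remainder 0
20 ÷ 2 = 10 remainder 0
10 ÷ 2 = 5 remainder 0
5 ÷ 2 = 2 remainder 1
2 ÷ 2 = 1 remainder 0
1 ÷ 2 = 0 remainder 1
Reading remainders bottom to top: 1010001101101101100



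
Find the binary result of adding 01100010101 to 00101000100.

Add column by column from the right: bit + bit + carry-in; write the sum mod 2, carry 1 when the sum is 2 or 3.
carry:  11000001000
        01100010101
+       00101000100
-------------------
       010001011001
(the carry out of the leftmost column, 0, becomes the leading bit)
Decimal check:
  01100010101 = 512 + 256 + 16 + 4 + 1 = 789
  00101000100 = 256 + 64 + 4 = 324
  789 + 324 = 1113, and 010001011001 = 1024 + 64 + 16 + 8 + 1 = 1113 ✓



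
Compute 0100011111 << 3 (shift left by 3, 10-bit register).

Original: 0100011111 (decimal 287)
Shift left by 3 positions
Append 3 zeros on the right and drop the 3 high bits that overflow the 10-bit width
Result: 0011111000 (decimal 248)
Equivalent: 287 << 3 = 287 × 2^3 = 2296, truncated to 10 bits = 248



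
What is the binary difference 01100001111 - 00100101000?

Method 1 - Direct subtraction (column by column from the right: bit − bit − borrow-in; if negative, add 2 and borrow 1 from the next column):
borrow: 01111000000
        01100001111
-       00100101000
-------------------
        00111100111

Method 2 - Add two's complement:
Two's complement of 00100101000: invert → 11011010111, add 1 → 11011011000
  01100001111
+ 11011011000
-------------
 100111100111  (end carry out of the top bit = 1)
Discarding the end carry: 00111100111
Decimal check:
  01100001111 = 512 + 256 + 8 + 4 + 2 + 1 = 783
  00100101000 = 256 + 32 + 8 = 296
  783 - 296 = 487, and 00111100111 = 256 + 128 + 64 + 32 + 4 + 2 + 1 = 487 ✓



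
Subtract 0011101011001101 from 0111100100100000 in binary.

Method 1 - Direct subtraction (column by column from the right: bit − bit − borrow-in; if negative, add 2 and borrow 1 from the next column):
borrow: 0111110110111110
        0111100100100000
-       0011101011001101
------------------------
        0011111001010011

Method 2 - Add two's complement:
Two's complement of 0011101011001101: invert → 1100010100110010, add 1 → 1100010100110011
  0111100100100000
+ 1100010100110011
------------------
 10011111001010011  (end carry out of the top bit = 1)
Discarding the end carry: 0011111001010011
Decimal check:
  0111100100100000 = 16384 + 8192 + 4096 + 2048 + 256 + 32 = 31008
  0011101011001101 = 8192 + 4096 + 2048 + 512 + 128 + 64 + 8 + 4 + 1 = 15053
  31008 - 15053 = 15955, and 0011111001010011 = 8192 + 4096 + 2048 + 1024 + 512 + 64 + 16 + 2 + 1 = 15955 ✓



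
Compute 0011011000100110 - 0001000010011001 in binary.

Method 1 - Direct subtraction (column by column from the right: bit − bit − borrow-in; if negative, add 2 and borrow 1 from the next column):
borrow: 0000001100110010
        0011011000100110
-       0001000010011001
------------------------
        0010010110001101

Method 2 - Add two's complement:
Two's complement of 0001000010011001: invert → 1110111101100110, add 1 → 1110111101100111
  0011011000100110
+ 1110111101100111
------------------
 10010010110001101  (end carry out of the top bit = 1)
Discarding the end carry: 0010010110001101
Decimal check:
  0011011000100110 = 8192 + 4096 + 1024 + 512 + 32 + 4 + 2 = 13862
  0001000010011001 = 4096 + 128 + 16 + 8 + 1 = 4249
  13862 - 4249 = 9613, and 0010010110001101 = 8192 + 1024 + 256 + 128 + 8 + 4 + 1 = 9613 ✓



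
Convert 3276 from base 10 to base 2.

Using repeated division by 2:
3276 ÷ 2 = 1638 remainder 0
1638 ÷ 2 = 819 remainder 0
819 ÷ 2 = 409 remainder 1
409 ÷ 2 = 204 remainder 1
204 ÷ 2 = 102 remainder 0
102 ÷ 2 = 51 remainder 0
51 ÷ 2 = 25 remainder 1
25 ÷ 2 = 12 remainder 1
12 ÷ 2 = 6 remainder 0
6 ÷ 2 = 3 remainder 0
3 ÷ 2 = 1 remainder 1
1 ÷ 2 = 0 remainder 1
Reading remainders bottom to top: 110011001100



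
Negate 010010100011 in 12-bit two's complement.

Original: 010010100011
Step 1 - Invert all bits: 101101011100
Step 2 - Add 1: 101101011101
Verification: 010010100011 + 101101011101 = 1000000000000; discarding the end carry (carry out of the top bit) leaves the 12-bit value 000000000000, as required for x + (-x)



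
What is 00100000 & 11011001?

AND: 1 only when both bits are 1
  00100000
& 11011001
----------
  00000000
Decimal: 32 & 217 = 0



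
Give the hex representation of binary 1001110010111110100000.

Group into 4-bit nibbles from right:
  0010 = 2
  0111 = 7
  0010 = 2
  1111 = F
  1010 = A
  0000 = 0
Result: 272FA0



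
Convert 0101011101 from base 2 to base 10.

Sum of powers of 2 for each 1-bit:
2^0 + 2^2 + 2^3 + 2^4 + 2^6 + 2^8
= 1 + 4 + 8 + 16 + 64 + 256
= 349



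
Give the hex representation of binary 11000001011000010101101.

Group into 4-bit nibbles from right:
  0110 = 6
  0000 = 0
  1011 = B
  0000 = 0
  1010 = A
  1101 = D
Result: 60B0AD



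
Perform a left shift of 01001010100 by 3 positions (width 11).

Original: 01001010100 (decimal 596)
Shift left by 3 positions
Append 3 zeros on the right and drop the 3 high bits that overflow the 11-bit width
Result: 01010100000 (decimal 672)
Equivalent: 596 << 3 = 596 × 2^3 = 4768, truncated to 11 bits = 672



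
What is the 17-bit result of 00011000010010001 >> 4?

Original: 00011000010010001 (decimal 12433)
Shift right by 4 positions
Drop the 4 low bits; fill with zeros on the left
Result: 00000001100001001 (decimal 777)
Equivalent: 12433 >> 4 = 12433 ÷ 2^4 = 777



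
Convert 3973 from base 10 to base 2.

Using repeated division by 2:
3973 ÷ 2 = 1986 remainder 1
1986 ÷ 2 = 993 remainder 0
993 ÷ 2 = 496 remainder 1
496 ÷ 2 = 248 remainder 0
248 ÷ 2 = 124 remainder 0
124 ÷ 2 = 62 remainder 0
62 ÷ 2 = 31 remainder 0
31 ÷ 2 = 15 remainder 1
15 ÷ 2 = 7 remainder 1
7 ÷ 2 = 3 remainder 1
3 ÷ 2 = 1 remainder 1
1 ÷ 2 = 0 remainder 1
Reading remainders bottom to top: 111110000101



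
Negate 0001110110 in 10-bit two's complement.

Original: 0001110110
Step 1 - Invert all bits: 1110001001
Step 2 - Add 1: 1110001010
Verification: 0001110110 + 1110001010 = 10000000000; discarding the end carry (carry out of the top bit) leaves the 10-bit value 0000000000, as required for x + (-x)



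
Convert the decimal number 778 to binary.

Using repeated division by 2:
778 ÷ 2 = 389 remainder 0
389 ÷ 2 = 194 remainder 1
194 ÷ 2 = 97 remainder 0
97 ÷ 2 = 48 remainder 1
48 ÷ 2 = 24 remainder 0
24 ÷ 2 = 12 remainder 0
12 ÷ 2 = 6 remainder 0
6 ÷ 2 = 3 remainder 0
3 ÷ 2 = 1 remainder 1
1 ÷ 2 = 0 remainder 1
Reading remainders bottom to top: 1100001010



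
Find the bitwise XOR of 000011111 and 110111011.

XOR: 1 when bits differ
  000011111
^ 110111011
-----------
  110100100
Decimal: 31 ^ 443 = 420



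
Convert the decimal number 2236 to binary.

Using repeated division by 2:
2236 ÷ 2 = 1118 remainder 0
1118 ÷ 2 = 559 remainder 0
559 ÷ 2 = 279 remainder 1
279 ÷ 2 = 139 remainder 1
139 ÷ 2 = 69 remainder 1
69 ÷ 2 = 34 remainder 1
34 ÷ 2 = 17 remainder 0
17 ÷ 2 = 8 remainder 1
8 ÷ 2 = 4 remainder 0
4 ÷ 2 = 2 remainder 0
2 ÷ 2 = 1 remainder 0
1 ÷ 2 = 0 remainder 1
Reading remainders bottom to top: 100010111100



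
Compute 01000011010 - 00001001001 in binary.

Method 1 - Direct subtraction (column by column from the right: bit − bit − borrow-in; if negative, add 2 and borrow 1 from the next column):
borrow: 01110000010
        01000011010
-       00001001001
-------------------
        00111010001

Method 2 - Add two's complement:
Two's complement of 00001001001: invert → 11110110110, add 1 → 11110110111
  01000011010
+ 11110110111
-------------
 100111010001  (end carry out of the top bit = 1)
Discarding the end carry: 00111010001
Decimal check:
  01000011010 = 512 + 16 + 8 + 2 = 538
  00001001001 = 64 + 8 + 1 = 73
  538 - 73 = 465, and 00111010001 = 256 + 128 + 64 + 16 + 1 = 465 ✓



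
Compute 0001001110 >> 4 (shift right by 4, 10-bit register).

Original: 0001001110 (decimal 78)
Shift right by 4 positions
Drop the 4 low bits; fill with zeros on the left
Result: 0000000100 (decimal 4)
Equivalent: 78 >> 4 = 78 ÷ 2^4 = 4



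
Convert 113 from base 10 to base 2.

Using repeated division by 2:
113 ÷ 2 = 56 remainder 1
56 ÷ 2 = 28 remainder 0
28 ÷ 2 = 14 remainder 0
14 ÷ 2 = 7 remainder 0
7 ÷ 2 = 3 remainder 1
3 ÷ 2 = 1 remainder 1
1 ÷ 2 = 0 remainder 1
Reading remainders bottom to top: 1110001



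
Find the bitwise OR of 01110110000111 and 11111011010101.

OR: 1 when either bit is 1
  01110110000111
| 11111011010101
----------------
  11111111010111
Decimal: 7559 | 16085 = 16343



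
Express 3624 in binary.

Using repeated division by 2:
3624 ÷ 2 = 1812 remainder 0
1812 ÷ 2 = 906 remainder 0
906 ÷ 2 = 453 remainder 0
453 ÷ 2 = 226 remainder 1
226 ÷ 2 = 113 remainder 0
113 ÷ 2 = 56 remainder 1
56 ÷ 2 = 28 remainder 0
28 ÷ 2 = 14 remainder 0
14 ÷ 2 = 7 remainder 0
7 ÷ 2 = 3 remainder 1
3 ÷ 2 = 1 remainder 1
1 ÷ 2 = 0 remainder 1
Reading remainders bottom to top: 111000101000



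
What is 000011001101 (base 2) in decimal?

Sum of powers of 2 for each 1-bit:
2^0 + 2^2 + 2^3 + 2^6 + 2^7
= 1 + 4 + 8 + 64 + 128
= 205



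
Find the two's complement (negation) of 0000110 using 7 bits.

Original: 0000110
Step 1 - Invert all bits: 1111001
Step 2 - Add 1: 1111010
Verification: 0000110 + 1111010 = 10000000; discarding the end carry (carry out of the top bit) leaves the 7-bit value 0000000, as required for x + (-x)



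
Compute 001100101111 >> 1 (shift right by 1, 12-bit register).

Original: 001100101111 (decimal 815)
Shift right by 1 position
Drop the 1 low bit; fill with zero on the left
Result: 000110010111 (decimal 407)
Equivalent: 815 >> 1 = 815 ÷ 2^1 = 407



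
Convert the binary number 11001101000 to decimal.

Sum of powers of 2 for each 1-bit:
2^3 + 2^5 + 2^6 + 2^9 + 2^10
= 8 + 32 + 64 + 512 + 1024
= 1640



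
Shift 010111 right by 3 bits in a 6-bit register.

Original: 010111 (decimal 23)
Shift right by 3 positions
Drop the 3 low bits; fill with zeros on the left
Result: 000010 (decimal 2)
Equivalent: 23 >> 3 = 23 ÷ 2^3 = 2



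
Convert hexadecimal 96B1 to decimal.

Expand by place value (powers of 16):
Digit values: B = 11
96B1 = 9 × 16^3 + 6 × 16^2 + 11 × 16^1 + 1 × 16^0
= 9 × 4096 + 6 × 256 + 11 × 16 + 1 × 1
= 36864 + 1536 + 176 + 1
= 38577



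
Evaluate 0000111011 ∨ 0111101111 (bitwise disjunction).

OR: 1 when either bit is 1
  0000111011
| 0111101111
------------
  0111111111
Decimal: 59 | 495 = 511



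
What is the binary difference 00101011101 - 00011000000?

Method 1 - Direct subtraction (column by column from the right: bit − bit − borrow-in; if negative, add 2 and borrow 1 from the next column):
borrow: 00100000000
        00101011101
-       00011000000
-------------------
        00010011101

Method 2 - Add two's complement:
Two's complement of 00011000000: invert → 11100111111, add 1 → 11101000000
  00101011101
+ 11101000000
-------------
 100010011101  (end carry out of the top bit = 1)
Discarding the end carry: 00010011101
Decimal check:
  00101011101 = 256 + 64 + 16 + 8 + 4 + 1 = 349
  00011000000 = 128 + 64 = 192
  349 - 192 = 157, and 00010011101 = 128 + 16 + 8 + 4 + 1 = 157 ✓



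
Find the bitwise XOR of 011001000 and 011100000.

XOR: 1 when bits differ
  011001000
^ 011100000
-----------
  000101000
Decimal: 200 ^ 224 = 40



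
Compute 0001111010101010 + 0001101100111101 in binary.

Add column by column from the right: bit + bit + carry-in; write the sum mod 2, carry 1 when the sum is 2 or 3.
carry:  0011110001110000
        0001111010101010
+       0001101100111101
------------------------
       00011100111100111
(the carry out of the leftmost column, 0, becomes the leading bit)
Decimal check:
  0001111010101010 = 4096 + 2048 + 1024 + 512 + 128 + 32 + 8 + 2 = 7850
  0001101100111101 = 4096 + 2048 + 512 + 256 + 32 + 16 + 8 + 4 + 1 = 6973
  7850 + 6973 = 14823, and 00011100111100111 = 8192 + 4096 + 2048 + 256 + 128 + 64 + 32 + 4 + 2 + 1 = 14823 ✓



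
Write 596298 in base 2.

Using repeated division by 2:
596298 ÷ 2 = 298149 remainder 0
298149 ÷ 2 = 149074 remainder 1
149074 ÷ 2 = 74537 remainder 0
74537 ÷ 2 = 37268 remainder 1
37268 ÷ 2 = 18634 remainder 0
18634 ÷ 2 = 9317 remainder 0
9317 ÷ 2 = 4658 remainder 1
4658 ÷ 2 = 2329 remainder 0
2329 ÷ 2 = 1164 remainder 1
1164 ÷ 2 = 582 remainder 0
582 ÷ 2 = 291 remainder 0
291 ÷ 2 = 145 remainder 1
145 ÷ 2 = 72 remainder 1
72 ÷ 2 = 36 remainder 0
36 ÷ 2 = 18 remainder 0
18 ÷ 2 = 9 remainder 0
9 ÷ 2 = 4 remainder 1
4 ÷ 2 = 2 remainder 0
2 ÷ 2 = 1 remainder 0
1 ÷ 2 = 0 remainder 1
Reading remainders bottom to top: 10010001100101001010



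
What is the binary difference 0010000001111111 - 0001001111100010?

Method 1 - Direct subtraction (column by column from the right: bit − bit − borrow-in; if negative, add 2 and borrow 1 from the next column):
borrow: 0011111100000000
        0010000001111111
-       0001001111100010
------------------------
        0000110010011101

Method 2 - Add two's complement:
Two's complement of 0001001111100010: invert → 1110110000011101, add 1 → 1110110000011110
  0010000001111111
+ 1110110000011110
------------------
 10000110010011101  (end carry out of the top bit = 1)
Discarding the end carry: 0000110010011101
Decimal check:
  0010000001111111 = 8192 + 64 + 32 + 16 + 8 + 4 + 2 + 1 = 8319
  0001001111100010 = 4096 + 512 + 256 + 128 + 64 + 32 + 2 = 5090
  8319 - 5090 = 3229, and 0000110010011101 = 2048 + 1024 + 128 + 16 + 8 + 4 + 1 = 3229 ✓



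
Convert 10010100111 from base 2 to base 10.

Sum of powers of 2 for each 1-bit:
2^0 + 2^1 + 2^2 + 2^5 + 2^7 + 2^10
= 1 + 2 + 4 + 32 + 128 + 1024
= 1191



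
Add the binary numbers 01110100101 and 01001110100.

Add column by column from the right: bit + bit + carry-in; write the sum mod 2, carry 1 when the sum is 2 or 3.
carry:  11111001000
        01110100101
+       01001110100
-------------------
       011000011001
(the carry out of the leftmost column, 0, becomes the leading bit)
Decimal check:
  01110100101 = 512 + 256 + 128 + 32 + 4 + 1 = 933
  01001110100 = 512 + 64 + 32 + 16 + 4 = 628
  933 + 628 = 1561, and 011000011001 = 1024 + 512 + 16 + 8 + 1 = 1561 ✓



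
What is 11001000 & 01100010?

AND: 1 only when both bits are 1
  11001000
& 01100010
----------
  01000000
Decimal: 200 & 98 = 64



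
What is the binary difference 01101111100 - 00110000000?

Method 1 - Direct subtraction (column by column from the right: bit − bit − borrow-in; if negative, add 2 and borrow 1 from the next column):
borrow: 01100000000
        01101111100
-       00110000000
-------------------
        00111111100

Method 2 - Add two's complement:
Two's complement of 00110000000: invert → 11001111111, add 1 → 11010000000
  01101111100
+ 11010000000
-------------
 100111111100  (end carry out of the top bit = 1)
Discarding the end carry: 00111111100
Decimal check:
  01101111100 = 512 + 256 + 64 + 32 + 16 + 8 + 4 = 892
  00110000000 = 256 + 128 = 384
  892 - 384 = 508, and 00111111100 = 256 + 128 + 64 + 32 + 16 + 8 + 4 = 508 ✓



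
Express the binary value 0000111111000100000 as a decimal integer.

Sum of powers of 2 for each 1-bit:
2^5 + 2^9 + 2^10 + 2^11 + 2^12 + 2^13 + 2^14
= 32 + 512 + 1024 + 2048 + 4096 + 8192 + 16384
= 32288



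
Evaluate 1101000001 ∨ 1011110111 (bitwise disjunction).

OR: 1 when either bit is 1
  1101000001
| 1011110111
------------
  1111110111
Decimal: 833 | 759 = 1015



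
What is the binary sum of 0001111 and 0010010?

Add column by column from the right: bit + bit + carry-in; write the sum mod 2, carry 1 when the sum is 2 or 3.
carry:  0111100
        0001111
+       0010010
---------------
       00100001
(the carry out of the leftmost column, 0, becomes the leading bit)
Decimal check:
  0001111 = 8 + 4 + 2 + 1 = 15
  0010010 = 16 + 2 = 18
  15 + 18 = 33, and 00100001 = 32 + 1 = 33 ✓

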